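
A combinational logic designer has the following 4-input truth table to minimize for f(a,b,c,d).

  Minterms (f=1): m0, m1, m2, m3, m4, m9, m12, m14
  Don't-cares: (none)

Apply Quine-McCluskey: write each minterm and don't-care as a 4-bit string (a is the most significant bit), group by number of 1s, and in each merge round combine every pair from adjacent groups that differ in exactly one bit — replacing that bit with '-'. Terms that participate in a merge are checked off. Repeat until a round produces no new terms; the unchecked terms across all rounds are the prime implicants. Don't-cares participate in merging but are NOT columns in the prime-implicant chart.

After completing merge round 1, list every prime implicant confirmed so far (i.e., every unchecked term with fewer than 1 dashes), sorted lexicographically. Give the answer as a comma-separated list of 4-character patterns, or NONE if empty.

Round 0: 0000✓ 0001✓ 0010✓ 0011✓ 0100✓ 1001✓ 1100✓ 1110✓
Round 1: -001 -100 0-00 00-0✓ 00-1✓ 000-✓ 001-✓ 11-0
Round 2: 00--
PIs = {-001, -100, 0-00, 00--, 11-0}

NONE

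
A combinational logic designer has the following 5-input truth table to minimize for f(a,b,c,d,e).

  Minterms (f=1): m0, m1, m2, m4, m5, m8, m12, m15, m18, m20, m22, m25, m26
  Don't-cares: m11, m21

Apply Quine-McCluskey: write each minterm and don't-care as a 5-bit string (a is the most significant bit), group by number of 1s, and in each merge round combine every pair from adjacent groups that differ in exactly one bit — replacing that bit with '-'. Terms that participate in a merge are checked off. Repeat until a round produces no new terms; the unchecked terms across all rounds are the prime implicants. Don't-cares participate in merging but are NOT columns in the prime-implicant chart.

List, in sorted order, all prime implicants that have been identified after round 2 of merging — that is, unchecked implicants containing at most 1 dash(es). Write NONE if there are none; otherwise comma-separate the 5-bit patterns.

-0010, 000-0, 01-11, 1-010, 10-10, 101-0, 11001

size-2^0 implicants → 00000(✓)  00001(✓)  00010(✓)  00100(✓)  00101(✓)  01000(✓)  01011(✓)  01100(✓)  01111(✓)  10010(✓)  10100(✓)  10101(✓)  10110(✓)  11001  11010(✓)
size-2^1 implicants → -0010  -0100(✓)  -0101(✓)  0-000(✓)  0-100(✓)  00-00(✓)  00-01(✓)  000-0  0000-(✓)  0010-(✓)  01-00(✓)  01-11  1-010  10-10  101-0  1010-(✓)
size-2^2 implicants → -010-  0--00  00-0-
Unchecked terms (primes): -0010, -010-, 0--00, 00-0-, 000-0, 01-11, 1-010, 10-10, 101-0, 11001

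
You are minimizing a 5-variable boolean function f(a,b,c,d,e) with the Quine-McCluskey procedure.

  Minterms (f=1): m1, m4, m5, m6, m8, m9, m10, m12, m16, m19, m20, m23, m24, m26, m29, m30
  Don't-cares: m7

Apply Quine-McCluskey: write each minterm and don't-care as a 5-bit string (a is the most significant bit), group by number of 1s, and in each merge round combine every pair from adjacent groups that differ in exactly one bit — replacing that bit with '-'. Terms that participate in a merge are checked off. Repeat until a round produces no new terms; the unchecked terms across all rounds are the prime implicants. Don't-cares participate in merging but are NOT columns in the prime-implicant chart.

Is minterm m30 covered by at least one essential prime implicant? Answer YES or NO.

YES

size-2^0 implicants → 00001(✓)  00100(✓)  00101(✓)  00110(✓)  00111(✓)  01000(✓)  01001(✓)  01010(✓)  01100(✓)  10000(✓)  10011(✓)  10100(✓)  10111(✓)  11000(✓)  11010(✓)  11101  11110(✓)
size-2^1 implicants → -0100  -0111  -1000(✓)  -1010(✓)  0-001  0-100  00-01  001-0(✓)  001-1(✓)  0010-(✓)  0011-(✓)  01-00  010-0(✓)  0100-  1-000  10-00  10-11  11-10  110-0(✓)
size-2^2 implicants → -10-0  001--
Unchecked terms (primes): -0100, -0111, -10-0, 0-001, 0-100, 00-01, 001--, 01-00, 0100-, 1-000, 10-00, 10-11, 11-10, 11101
Minterm coverage:
  m1 ⊆ 0-001,00-01
  m4 ⊆ -0100,0-100,001--
  m5 ⊆ 00-01,001--
  m6 ⊆ 001-- [E]
  m8 ⊆ -10-0,01-00,0100-
  m9 ⊆ 0-001,0100-
  m10 ⊆ -10-0 [E]
  m12 ⊆ 0-100,01-00
  m16 ⊆ 1-000,10-00
  m19 ⊆ 10-11 [E]
  m20 ⊆ -0100,10-00
  m23 ⊆ -0111,10-11
  m24 ⊆ -10-0,1-000
  m26 ⊆ -10-0,11-10
  m29 ⊆ 11101 [E]
  m30 ⊆ 11-10 [E]
E = {-10-0, 001--, 10-11, 11-10, 11101}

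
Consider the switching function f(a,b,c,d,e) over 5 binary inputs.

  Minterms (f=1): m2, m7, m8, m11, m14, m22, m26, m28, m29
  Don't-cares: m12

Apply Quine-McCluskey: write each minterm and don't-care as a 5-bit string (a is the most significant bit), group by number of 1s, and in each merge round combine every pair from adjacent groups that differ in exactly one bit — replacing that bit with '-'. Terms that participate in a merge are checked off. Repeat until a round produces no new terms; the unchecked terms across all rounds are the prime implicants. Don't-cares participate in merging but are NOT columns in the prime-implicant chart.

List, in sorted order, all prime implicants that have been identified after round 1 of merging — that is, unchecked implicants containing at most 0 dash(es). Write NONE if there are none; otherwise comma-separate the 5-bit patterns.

[col 0] 00010, 00111, 01000*, 01011, 01100*, 01110*, 10110, 11010, 11100*, 11101*
[col 1] -1100, 01-00, 011-0, 1110-
Prime implicants: -1100, 00010, 00111, 01-00, 01011, 011-0, 10110, 11010, 1110-

00010, 00111, 01011, 10110, 11010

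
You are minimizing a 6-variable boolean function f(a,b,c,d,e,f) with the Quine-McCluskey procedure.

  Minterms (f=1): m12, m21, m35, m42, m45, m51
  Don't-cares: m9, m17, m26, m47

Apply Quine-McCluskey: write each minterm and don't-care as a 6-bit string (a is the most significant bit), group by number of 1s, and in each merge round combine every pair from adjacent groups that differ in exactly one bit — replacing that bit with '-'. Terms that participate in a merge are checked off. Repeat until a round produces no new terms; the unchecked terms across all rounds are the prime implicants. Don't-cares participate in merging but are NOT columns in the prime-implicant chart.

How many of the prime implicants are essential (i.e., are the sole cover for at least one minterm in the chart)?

5

Round 0: 001001 001100 010001✓ 010101✓ 011010 100011✓ 101010 101101✓ 101111✓ 110011✓
Round 1: 010-01 1-0011 1011-1
PIs = {001001, 001100, 010-01, 011010, 1-0011, 101010, 1011-1}
Coverage chart:
  m12: 001100 ←essential
  m21: 010-01 ←essential
  m35: 1-0011 ←essential
  m42: 101010 ←essential
  m45: 1011-1 ←essential
  m51: 1-0011 ←essential
Essential: 001100, 010-01, 1-0011, 101010, 1011-1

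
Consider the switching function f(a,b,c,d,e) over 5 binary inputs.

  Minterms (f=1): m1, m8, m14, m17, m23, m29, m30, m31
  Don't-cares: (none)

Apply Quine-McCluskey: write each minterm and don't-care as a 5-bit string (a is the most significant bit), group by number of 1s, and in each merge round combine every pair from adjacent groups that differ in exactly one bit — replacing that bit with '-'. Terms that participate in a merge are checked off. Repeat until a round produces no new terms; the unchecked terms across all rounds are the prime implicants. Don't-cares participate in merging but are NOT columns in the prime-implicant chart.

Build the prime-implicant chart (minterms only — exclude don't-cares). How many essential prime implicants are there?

5

size-2^0 implicants → 00001(✓)  01000  01110(✓)  10001(✓)  10111(✓)  11101(✓)  11110(✓)  11111(✓)
size-2^1 implicants → -0001  -1110  1-111  111-1  1111-
Unchecked terms (primes): -0001, -1110, 01000, 1-111, 111-1, 1111-
Minterm coverage:
  m1 ⊆ -0001 [E]
  m8 ⊆ 01000 [E]
  m14 ⊆ -1110 [E]
  m17 ⊆ -0001 [E]
  m23 ⊆ 1-111 [E]
  m29 ⊆ 111-1 [E]
  m30 ⊆ -1110,1111-
  m31 ⊆ 1-111,111-1,1111-
E = {-0001, -1110, 01000, 1-111, 111-1}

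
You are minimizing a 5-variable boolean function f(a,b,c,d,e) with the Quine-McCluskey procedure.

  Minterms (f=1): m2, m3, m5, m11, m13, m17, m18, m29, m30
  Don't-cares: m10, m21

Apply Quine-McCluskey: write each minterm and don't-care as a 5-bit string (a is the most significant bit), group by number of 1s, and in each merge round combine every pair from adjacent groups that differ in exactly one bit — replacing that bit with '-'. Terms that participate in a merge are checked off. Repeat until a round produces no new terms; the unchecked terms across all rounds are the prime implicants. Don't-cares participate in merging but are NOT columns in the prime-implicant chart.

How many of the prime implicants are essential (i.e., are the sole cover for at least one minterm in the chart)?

5

size-2^0 implicants → 00010(✓)  00011(✓)  00101(✓)  01010(✓)  01011(✓)  01101(✓)  10001(✓)  10010(✓)  10101(✓)  11101(✓)  11110
size-2^1 implicants → -0010  -0101(✓)  -1101(✓)  0-010(✓)  0-011(✓)  0-101(✓)  0001-(✓)  0101-(✓)  1-101(✓)  10-01
size-2^2 implicants → --101  0-01-
Unchecked terms (primes): --101, -0010, 0-01-, 10-01, 11110
Minterm coverage:
  m2 ⊆ -0010,0-01-
  m3 ⊆ 0-01- [E]
  m5 ⊆ --101 [E]
  m11 ⊆ 0-01- [E]
  m13 ⊆ --101 [E]
  m17 ⊆ 10-01 [E]
  m18 ⊆ -0010 [E]
  m29 ⊆ --101 [E]
  m30 ⊆ 11110 [E]
E = {--101, -0010, 0-01-, 10-01, 11110}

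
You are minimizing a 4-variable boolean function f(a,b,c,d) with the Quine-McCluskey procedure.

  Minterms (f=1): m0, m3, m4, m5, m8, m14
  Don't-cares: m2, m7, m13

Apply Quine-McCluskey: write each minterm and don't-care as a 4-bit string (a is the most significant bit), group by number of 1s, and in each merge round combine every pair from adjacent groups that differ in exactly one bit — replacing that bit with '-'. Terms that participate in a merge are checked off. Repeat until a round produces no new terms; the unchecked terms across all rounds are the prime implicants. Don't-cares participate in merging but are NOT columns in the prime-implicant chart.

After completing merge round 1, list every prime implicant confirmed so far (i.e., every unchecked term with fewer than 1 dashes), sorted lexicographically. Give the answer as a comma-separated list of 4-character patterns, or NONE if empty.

[col 0] 0000*, 0010*, 0011*, 0100*, 0101*, 0111*, 1000*, 1101*, 1110
[col 1] -000, -101, 0-00, 0-11, 00-0, 001-, 01-1, 010-
Prime implicants: -000, -101, 0-00, 0-11, 00-0, 001-, 01-1, 010-, 1110

1110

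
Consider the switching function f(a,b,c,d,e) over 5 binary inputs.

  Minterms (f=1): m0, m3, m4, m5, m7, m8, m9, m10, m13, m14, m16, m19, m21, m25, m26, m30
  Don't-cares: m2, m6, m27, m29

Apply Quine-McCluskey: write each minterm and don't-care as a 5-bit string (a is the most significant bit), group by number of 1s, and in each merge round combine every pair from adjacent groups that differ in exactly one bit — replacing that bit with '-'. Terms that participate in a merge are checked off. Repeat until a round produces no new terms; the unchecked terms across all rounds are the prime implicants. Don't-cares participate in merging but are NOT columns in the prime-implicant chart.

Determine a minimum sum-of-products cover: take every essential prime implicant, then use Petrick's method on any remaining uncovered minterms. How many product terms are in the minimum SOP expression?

size-2^0 implicants → 00000(✓)  00010(✓)  00011(✓)  00100(✓)  00101(✓)  00110(✓)  00111(✓)  01000(✓)  01001(✓)  01010(✓)  01101(✓)  01110(✓)  10000(✓)  10011(✓)  10101(✓)  11001(✓)  11010(✓)  11011(✓)  11101(✓)  11110(✓)
size-2^1 implicants → -0000  -0011  -0101(✓)  -1001(✓)  -1010(✓)  -1101(✓)  -1110(✓)  0-000(✓)  0-010(✓)  0-101(✓)  0-110(✓)  00-00(✓)  00-10(✓)  00-11(✓)  000-0(✓)  0001-(✓)  001-0(✓)  001-1(✓)  0010-(✓)  0011-(✓)  01-01(✓)  01-10(✓)  010-0(✓)  0100-  1-011  1-101(✓)  11-01(✓)  11-10(✓)  110-1  1101-
size-2^2 implicants → --101  -1-01  -1-10  0--10  0-0-0  00--0  00-1-  001--
Unchecked terms (primes): --101, -0000, -0011, -1-01, -1-10, 0--10, 0-0-0, 00--0, 00-1-, 001--, 0100-, 1-011, 110-1, 1101-
Minterm coverage:
  m0 ⊆ -0000,0-0-0,00--0
  m3 ⊆ -0011,00-1-
  m4 ⊆ 00--0,001--
  m5 ⊆ --101,001--
  m7 ⊆ 00-1-,001--
  m8 ⊆ 0-0-0,0100-
  m9 ⊆ -1-01,0100-
  m10 ⊆ -1-10,0--10,0-0-0
  m13 ⊆ --101,-1-01
  m14 ⊆ -1-10,0--10
  m16 ⊆ -0000 [E]
  m19 ⊆ -0011,1-011
  m21 ⊆ --101 [E]
  m25 ⊆ -1-01,110-1
  m26 ⊆ -1-10,1101-
  m30 ⊆ -1-10 [E]
E = {--101, -0000, -1-10}
Petrick residual → -0011, -1-01, 0-0-0, 001--
Cover = cd'e + b'c'd'e' + b'c'de + bd'e + bde' + a'c'e' + a'b'c  |cover|=7

7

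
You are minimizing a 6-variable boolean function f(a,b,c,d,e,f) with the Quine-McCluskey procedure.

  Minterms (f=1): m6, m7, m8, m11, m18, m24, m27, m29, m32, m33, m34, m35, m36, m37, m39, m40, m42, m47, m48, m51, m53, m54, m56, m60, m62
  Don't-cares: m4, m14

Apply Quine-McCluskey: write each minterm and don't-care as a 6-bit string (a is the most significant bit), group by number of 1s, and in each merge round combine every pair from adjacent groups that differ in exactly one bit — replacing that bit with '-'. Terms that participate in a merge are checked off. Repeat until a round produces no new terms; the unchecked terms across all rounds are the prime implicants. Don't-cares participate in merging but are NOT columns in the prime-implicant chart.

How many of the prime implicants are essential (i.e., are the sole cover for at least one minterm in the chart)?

[col 0] 000100*, 000110*, 000111*, 001000*, 001011*, 001110*, 010010, 011000*, 011011*, 011101, 100000*, 100001*, 100010*, 100011*, 100100*, 100101*, 100111*, 101000*, 101010*, 101111*, 110000*, 110011*, 110101*, 110110*, 111000*, 111100*, 111110*
[col 1] -00100, -00111, -01000*, -11000*, 0-1000*, 0-1011, 00-110, 0001-0, 00011-, 1-0000*, 1-0011, 1-0101, 1-1000*, 10-000*, 10-010*, 10-111, 100-00*, 100-01*, 100-11*, 1000-0*, 1000-1*, 10000-*, 10001-*, 1001-1*, 10010-*, 1010-0*, 11-000*, 11-110, 111-00, 1111-0
[col 2] --1000, 1--000, 10-0-0, 100--1, 100-0-, 1000--
Prime implicants: --1000, -00100, -00111, 0-1011, 00-110, 0001-0, 00011-, 010010, 011101, 1--000, 1-0011, 1-0101, 10-0-0, 10-111, 100--1, 100-0-, 1000--, 11-110, 111-00, 1111-0
PI chart (minterm → PIs covering it):
  6 | 00-110,0001-0,00011-
  7 | -00111,00011-
  8 | --1000  (sole → essential)
  11 | 0-1011  (sole → essential)
  18 | 010010  (sole → essential)
  24 | --1000  (sole → essential)
  27 | 0-1011  (sole → essential)
  29 | 011101  (sole → essential)
  32 | 1--000,10-0-0,100-0-,1000--
  33 | 100--1,100-0-,1000--
  34 | 10-0-0,1000--
  35 | 1-0011,100--1,1000--
  36 | -00100,100-0-
  37 | 1-0101,100--1,100-0-
  39 | -00111,10-111,100--1
  40 | --1000,1--000,10-0-0
  42 | 10-0-0  (sole → essential)
  47 | 10-111  (sole → essential)
  48 | 1--000  (sole → essential)
  51 | 1-0011  (sole → essential)
  53 | 1-0101  (sole → essential)
  54 | 11-110  (sole → essential)
  56 | --1000,1--000,111-00
  60 | 111-00,1111-0
  62 | 11-110,1111-0
Essential prime implicants: --1000, 0-1011, 010010, 011101, 1--000, 1-0011, 1-0101, 10-0-0, 10-111, 11-110

10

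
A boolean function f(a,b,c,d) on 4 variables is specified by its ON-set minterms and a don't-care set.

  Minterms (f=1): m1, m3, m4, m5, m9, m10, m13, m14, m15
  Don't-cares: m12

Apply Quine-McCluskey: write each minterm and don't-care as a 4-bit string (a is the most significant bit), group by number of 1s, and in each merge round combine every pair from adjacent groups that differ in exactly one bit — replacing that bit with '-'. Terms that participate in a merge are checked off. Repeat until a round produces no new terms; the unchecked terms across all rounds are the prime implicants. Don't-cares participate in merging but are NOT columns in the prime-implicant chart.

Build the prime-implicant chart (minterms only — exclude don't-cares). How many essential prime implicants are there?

[col 0] 0001*, 0011*, 0100*, 0101*, 1001*, 1010*, 1100*, 1101*, 1110*, 1111*
[col 1] -001*, -100*, -101*, 0-01*, 00-1, 010-*, 1-01*, 1-10, 11-0*, 11-1*, 110-*, 111-*
[col 2] --01, -10-, 11--
Prime implicants: --01, -10-, 00-1, 1-10, 11--
PI chart (minterm → PIs covering it):
  1 | --01,00-1
  3 | 00-1  (sole → essential)
  4 | -10-  (sole → essential)
  5 | --01,-10-
  9 | --01  (sole → essential)
  10 | 1-10  (sole → essential)
  13 | --01,-10-,11--
  14 | 1-10,11--
  15 | 11--  (sole → essential)
Essential prime implicants: --01, -10-, 00-1, 1-10, 11--

5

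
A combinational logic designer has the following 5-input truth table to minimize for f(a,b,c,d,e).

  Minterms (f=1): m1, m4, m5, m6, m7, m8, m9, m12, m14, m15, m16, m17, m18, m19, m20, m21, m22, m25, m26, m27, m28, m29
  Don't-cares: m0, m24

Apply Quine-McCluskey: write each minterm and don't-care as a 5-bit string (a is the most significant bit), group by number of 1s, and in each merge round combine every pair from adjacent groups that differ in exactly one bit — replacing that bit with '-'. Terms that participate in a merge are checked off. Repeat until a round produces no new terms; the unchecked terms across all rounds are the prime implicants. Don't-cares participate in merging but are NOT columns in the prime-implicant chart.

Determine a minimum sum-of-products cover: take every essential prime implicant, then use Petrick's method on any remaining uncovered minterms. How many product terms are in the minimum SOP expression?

7

Round 0: 00000✓ 00001✓ 00100✓ 00101✓ 00110✓ 00111✓ 01000✓ 01001✓ 01100✓ 01110✓ 01111✓ 10000✓ 10001✓ 10010✓ 10011✓ 10100✓ 10101✓ 10110✓ 11000✓ 11001✓ 11010✓ 11011✓ 11100✓ 11101✓
Round 1: -0000✓ -0001✓ -0100✓ -0101✓ -0110✓ -1000✓ -1001✓ -1100✓ 0-000✓ 0-001✓ 0-100✓ 0-110✓ 0-111✓ 00-00✓ 00-01✓ 0000-✓ 001-0✓ 001-1✓ 0010-✓ 0011-✓ 01-00✓ 0100-✓ 011-0✓ 0111-✓ 1-000✓ 1-001✓ 1-010✓ 1-011✓ 1-100✓ 1-101✓ 10-00✓ 10-01✓ 10-10✓ 100-0✓ 100-1✓ 1000-✓ 1001-✓ 101-0✓ 1010-✓ 11-00✓ 11-01✓ 110-0✓ 110-1✓ 1100-✓ 1101-✓ 1110-✓
Round 2: --000✓ --001✓ --100✓ -0-00✓ -0-01✓ -000-✓ -01-0 -010-✓ -1-00✓ -100-✓ 0--00✓ 0-00-✓ 0-1-0 0-11- 00-0-✓ 001-- 1--00✓ 1--01✓ 1-0-0✓ 1-0-1✓ 1-00-✓ 1-01-✓ 1-10-✓ 10--0 10-0-✓ 100--✓ 11-0-✓ 110--✓
Round 3: ---00 --00- -0-0- 1--0- 1-0--
PIs = {---00, --00-, -0-0-, -01-0, 0-1-0, 0-11-, 001--, 1--0-, 1-0--, 10--0}
Coverage chart:
  m1: --00-,-0-0-
  m4: ---00,-0-0-,-01-0,0-1-0,001--
  m5: -0-0-,001--
  m6: -01-0,0-1-0,0-11-,001--
  m7: 0-11-,001--
  m8: ---00,--00-
  m9: --00- ←essential
  m12: ---00,0-1-0
  m14: 0-1-0,0-11-
  m15: 0-11- ←essential
  m16: ---00,--00-,-0-0-,1--0-,1-0--,10--0
  m17: --00-,-0-0-,1--0-,1-0--
  m18: 1-0--,10--0
  m19: 1-0-- ←essential
  m20: ---00,-0-0-,-01-0,1--0-,10--0
  m21: -0-0-,1--0-
  m22: -01-0,10--0
  m25: --00-,1--0-,1-0--
  m26: 1-0-- ←essential
  m27: 1-0-- ←essential
  m28: ---00,1--0-
  m29: 1--0- ←essential
Essential: --00-, 0-11-, 1--0-, 1-0--
Petrick residual → ---00, -0-0-, -01-0
Min cover (7 terms): d'e' + c'd' + b'd' + b'ce' + a'cd + ad' + ac'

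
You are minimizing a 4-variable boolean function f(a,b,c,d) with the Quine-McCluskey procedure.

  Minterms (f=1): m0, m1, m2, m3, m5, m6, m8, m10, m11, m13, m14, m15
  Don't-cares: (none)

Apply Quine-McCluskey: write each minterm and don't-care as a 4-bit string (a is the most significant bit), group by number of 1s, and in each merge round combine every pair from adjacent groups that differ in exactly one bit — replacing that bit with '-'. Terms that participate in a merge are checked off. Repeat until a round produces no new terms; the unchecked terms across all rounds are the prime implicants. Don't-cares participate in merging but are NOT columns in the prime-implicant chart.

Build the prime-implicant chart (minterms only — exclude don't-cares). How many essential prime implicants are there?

[col 0] 0000*, 0001*, 0010*, 0011*, 0101*, 0110*, 1000*, 1010*, 1011*, 1101*, 1110*, 1111*
[col 1] -000*, -010*, -011*, -101, -110*, 0-01, 0-10*, 00-0*, 00-1*, 000-*, 001-*, 1-10*, 1-11*, 10-0*, 101-*, 11-1, 111-*
[col 2] --10, -0-0, -01-, 00--, 1-1-
Prime implicants: --10, -0-0, -01-, -101, 0-01, 00--, 1-1-, 11-1
PI chart (minterm → PIs covering it):
  0 | -0-0,00--
  1 | 0-01,00--
  2 | --10,-0-0,-01-,00--
  3 | -01-,00--
  5 | -101,0-01
  6 | --10  (sole → essential)
  8 | -0-0  (sole → essential)
  10 | --10,-0-0,-01-,1-1-
  11 | -01-,1-1-
  13 | -101,11-1
  14 | --10,1-1-
  15 | 1-1-,11-1
Essential prime implicants: --10, -0-0

2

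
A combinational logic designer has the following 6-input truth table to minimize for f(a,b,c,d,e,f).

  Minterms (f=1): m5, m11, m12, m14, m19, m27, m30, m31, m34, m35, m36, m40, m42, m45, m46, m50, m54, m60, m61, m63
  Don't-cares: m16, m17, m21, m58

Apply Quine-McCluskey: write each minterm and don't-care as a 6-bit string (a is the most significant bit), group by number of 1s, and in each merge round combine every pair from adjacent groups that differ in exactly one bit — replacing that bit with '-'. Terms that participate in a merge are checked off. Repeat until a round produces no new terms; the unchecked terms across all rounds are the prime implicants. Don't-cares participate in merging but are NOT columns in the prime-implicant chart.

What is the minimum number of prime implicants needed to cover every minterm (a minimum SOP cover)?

[col 0] 000101*, 001011*, 001100*, 001110*, 010000*, 010001*, 010011*, 010101*, 011011*, 011110*, 011111*, 100010*, 100011*, 100100, 101000*, 101010*, 101101*, 101110*, 110010*, 110110*, 111010*, 111100*, 111101*, 111111*
[col 1] -01110, -11111, 0-0101, 0-1011, 0-1110, 0011-0, 01-011, 010-01, 0100-1, 01000-, 011-11, 01111-, 1-0010*, 1-1010*, 1-1101, 10-010*, 10001-, 101-10, 1010-0, 11-010*, 110-10, 1111-1, 11110-
[col 2] 1--010
Prime implicants: -01110, -11111, 0-0101, 0-1011, 0-1110, 0011-0, 01-011, 010-01, 0100-1, 01000-, 011-11, 01111-, 1--010, 1-1101, 10001-, 100100, 101-10, 1010-0, 110-10, 1111-1, 11110-
PI chart (minterm → PIs covering it):
  5 | 0-0101  (sole → essential)
  11 | 0-1011  (sole → essential)
  12 | 0011-0  (sole → essential)
  14 | -01110,0-1110,0011-0
  19 | 01-011,0100-1
  27 | 0-1011,01-011,011-11
  30 | 0-1110,01111-
  31 | -11111,011-11,01111-
  34 | 1--010,10001-
  35 | 10001-  (sole → essential)
  36 | 100100  (sole → essential)
  40 | 1010-0  (sole → essential)
  42 | 1--010,101-10,1010-0
  45 | 1-1101  (sole → essential)
  46 | -01110,101-10
  50 | 1--010,110-10
  54 | 110-10  (sole → essential)
  60 | 11110-  (sole → essential)
  61 | 1-1101,1111-1,11110-
  63 | -11111,1111-1
Essential prime implicants: 0-0101, 0-1011, 0011-0, 1-1101, 10001-, 100100, 1010-0, 110-10, 11110-
Petrick residual → -01110, -11111, 0-1110, 01-011
Minimum SOP uses 13 PIs: b'cdef' + bcdef + a'c'de'f + a'cd'ef + a'cdef' + a'b'cdf' + a'bd'ef + acde'f + ab'c'd'e + ab'c'de'f' + ab'cd'f' + abc'ef' + abcde'

13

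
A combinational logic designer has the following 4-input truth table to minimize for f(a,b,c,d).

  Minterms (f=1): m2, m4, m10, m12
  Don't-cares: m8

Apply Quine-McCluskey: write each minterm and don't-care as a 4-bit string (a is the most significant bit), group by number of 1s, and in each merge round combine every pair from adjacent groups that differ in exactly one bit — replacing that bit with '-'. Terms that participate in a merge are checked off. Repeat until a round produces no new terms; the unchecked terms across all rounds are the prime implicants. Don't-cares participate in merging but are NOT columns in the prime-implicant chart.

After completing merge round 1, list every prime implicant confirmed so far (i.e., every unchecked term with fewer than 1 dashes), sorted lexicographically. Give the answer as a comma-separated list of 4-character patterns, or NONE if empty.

NONE

size-2^0 implicants → 0010(✓)  0100(✓)  1000(✓)  1010(✓)  1100(✓)
size-2^1 implicants → -010  -100  1-00  10-0
Unchecked terms (primes): -010, -100, 1-00, 10-0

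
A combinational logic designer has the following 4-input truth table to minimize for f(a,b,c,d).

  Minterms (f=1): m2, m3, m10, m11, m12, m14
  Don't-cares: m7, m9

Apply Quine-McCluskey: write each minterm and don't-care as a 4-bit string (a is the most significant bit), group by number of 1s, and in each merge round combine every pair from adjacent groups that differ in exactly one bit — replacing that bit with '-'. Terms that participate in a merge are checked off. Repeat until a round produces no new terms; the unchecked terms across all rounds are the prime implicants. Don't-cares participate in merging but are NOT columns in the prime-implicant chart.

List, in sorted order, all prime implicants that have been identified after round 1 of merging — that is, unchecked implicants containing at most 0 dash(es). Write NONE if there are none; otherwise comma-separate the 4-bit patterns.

NONE

[col 0] 0010*, 0011*, 0111*, 1001*, 1010*, 1011*, 1100*, 1110*
[col 1] -010*, -011*, 0-11, 001-*, 1-10, 10-1, 101-*, 11-0
[col 2] -01-
Prime implicants: -01-, 0-11, 1-10, 10-1, 11-0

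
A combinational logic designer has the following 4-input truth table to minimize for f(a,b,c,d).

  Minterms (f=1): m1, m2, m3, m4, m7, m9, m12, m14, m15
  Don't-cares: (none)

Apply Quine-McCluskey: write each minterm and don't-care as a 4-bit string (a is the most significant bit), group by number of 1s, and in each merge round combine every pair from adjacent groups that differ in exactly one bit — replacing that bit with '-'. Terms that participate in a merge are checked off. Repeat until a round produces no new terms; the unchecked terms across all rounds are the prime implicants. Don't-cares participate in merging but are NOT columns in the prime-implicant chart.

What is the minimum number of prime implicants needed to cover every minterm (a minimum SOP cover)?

5

Round 0: 0001✓ 0010✓ 0011✓ 0100✓ 0111✓ 1001✓ 1100✓ 1110✓ 1111✓
Round 1: -001 -100 -111 0-11 00-1 001- 11-0 111-
PIs = {-001, -100, -111, 0-11, 00-1, 001-, 11-0, 111-}
Coverage chart:
  m1: -001,00-1
  m2: 001- ←essential
  m3: 0-11,00-1,001-
  m4: -100 ←essential
  m7: -111,0-11
  m9: -001 ←essential
  m12: -100,11-0
  m14: 11-0,111-
  m15: -111,111-
Essential: -001, -100, 001-
Petrick residual → -111, 11-0
Min cover (5 terms): b'c'd + bc'd' + bcd + a'b'c + abd'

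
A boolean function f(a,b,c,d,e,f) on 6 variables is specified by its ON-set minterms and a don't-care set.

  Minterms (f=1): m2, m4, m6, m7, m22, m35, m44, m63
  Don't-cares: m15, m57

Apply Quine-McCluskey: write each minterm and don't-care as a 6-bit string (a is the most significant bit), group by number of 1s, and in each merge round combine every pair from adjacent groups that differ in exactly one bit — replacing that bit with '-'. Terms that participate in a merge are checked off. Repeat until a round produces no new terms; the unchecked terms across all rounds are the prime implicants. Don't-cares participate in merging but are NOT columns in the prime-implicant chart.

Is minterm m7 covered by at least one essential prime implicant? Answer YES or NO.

size-2^0 implicants → 000010(✓)  000100(✓)  000110(✓)  000111(✓)  001111(✓)  010110(✓)  100011  101100  111001  111111
size-2^1 implicants → 0-0110  00-111  000-10  0001-0  00011-
Unchecked terms (primes): 0-0110, 00-111, 000-10, 0001-0, 00011-, 100011, 101100, 111001, 111111
Minterm coverage:
  m2 ⊆ 000-10 [E]
  m4 ⊆ 0001-0 [E]
  m6 ⊆ 0-0110,000-10,0001-0,00011-
  m7 ⊆ 00-111,00011-
  m22 ⊆ 0-0110 [E]
  m35 ⊆ 100011 [E]
  m44 ⊆ 101100 [E]
  m63 ⊆ 111111 [E]
E = {0-0110, 000-10, 0001-0, 100011, 101100, 111111}

NO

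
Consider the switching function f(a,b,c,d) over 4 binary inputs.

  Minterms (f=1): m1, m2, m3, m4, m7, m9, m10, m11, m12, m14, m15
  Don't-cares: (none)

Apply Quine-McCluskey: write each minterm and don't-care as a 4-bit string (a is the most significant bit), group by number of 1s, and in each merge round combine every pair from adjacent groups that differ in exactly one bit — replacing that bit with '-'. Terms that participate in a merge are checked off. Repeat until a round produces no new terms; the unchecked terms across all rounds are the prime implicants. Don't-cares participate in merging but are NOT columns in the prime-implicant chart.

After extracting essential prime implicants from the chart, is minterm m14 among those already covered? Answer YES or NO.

NO

Round 0: 0001✓ 0010✓ 0011✓ 0100✓ 0111✓ 1001✓ 1010✓ 1011✓ 1100✓ 1110✓ 1111✓
Round 1: -001✓ -010✓ -011✓ -100 -111✓ 0-11✓ 00-1✓ 001-✓ 1-10✓ 1-11✓ 10-1✓ 101-✓ 11-0 111-✓
Round 2: --11 -0-1 -01- 1-1-
PIs = {--11, -0-1, -01-, -100, 1-1-, 11-0}
Coverage chart:
  m1: -0-1 ←essential
  m2: -01- ←essential
  m3: --11,-0-1,-01-
  m4: -100 ←essential
  m7: --11 ←essential
  m9: -0-1 ←essential
  m10: -01-,1-1-
  m11: --11,-0-1,-01-,1-1-
  m12: -100,11-0
  m14: 1-1-,11-0
  m15: --11,1-1-
Essential: --11, -0-1, -01-, -100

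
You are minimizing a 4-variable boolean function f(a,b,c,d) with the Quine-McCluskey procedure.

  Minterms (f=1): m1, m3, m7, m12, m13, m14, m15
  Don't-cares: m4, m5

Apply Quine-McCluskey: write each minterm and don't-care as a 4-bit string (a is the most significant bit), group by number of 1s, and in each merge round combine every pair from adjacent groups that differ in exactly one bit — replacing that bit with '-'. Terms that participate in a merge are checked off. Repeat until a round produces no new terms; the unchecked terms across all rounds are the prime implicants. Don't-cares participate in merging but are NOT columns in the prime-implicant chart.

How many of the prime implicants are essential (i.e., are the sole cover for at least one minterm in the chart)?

Round 0: 0001✓ 0011✓ 0100✓ 0101✓ 0111✓ 1100✓ 1101✓ 1110✓ 1111✓
Round 1: -100✓ -101✓ -111✓ 0-01✓ 0-11✓ 00-1✓ 01-1✓ 010-✓ 11-0✓ 11-1✓ 110-✓ 111-✓
Round 2: -1-1 -10- 0--1 11--
PIs = {-1-1, -10-, 0--1, 11--}
Coverage chart:
  m1: 0--1 ←essential
  m3: 0--1 ←essential
  m7: -1-1,0--1
  m12: -10-,11--
  m13: -1-1,-10-,11--
  m14: 11-- ←essential
  m15: -1-1,11--
Essential: 0--1, 11--

2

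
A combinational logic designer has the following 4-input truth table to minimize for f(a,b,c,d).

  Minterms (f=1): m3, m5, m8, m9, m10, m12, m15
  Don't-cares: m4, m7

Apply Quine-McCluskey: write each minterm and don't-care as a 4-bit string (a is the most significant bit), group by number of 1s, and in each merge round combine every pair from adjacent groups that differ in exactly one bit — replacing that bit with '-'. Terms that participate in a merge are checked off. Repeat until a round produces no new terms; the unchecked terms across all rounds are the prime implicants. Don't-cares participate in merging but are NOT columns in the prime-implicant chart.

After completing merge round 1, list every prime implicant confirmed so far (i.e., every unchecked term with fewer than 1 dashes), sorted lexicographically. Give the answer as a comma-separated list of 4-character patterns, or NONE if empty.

NONE

[col 0] 0011*, 0100*, 0101*, 0111*, 1000*, 1001*, 1010*, 1100*, 1111*
[col 1] -100, -111, 0-11, 01-1, 010-, 1-00, 10-0, 100-
Prime implicants: -100, -111, 0-11, 01-1, 010-, 1-00, 10-0, 100-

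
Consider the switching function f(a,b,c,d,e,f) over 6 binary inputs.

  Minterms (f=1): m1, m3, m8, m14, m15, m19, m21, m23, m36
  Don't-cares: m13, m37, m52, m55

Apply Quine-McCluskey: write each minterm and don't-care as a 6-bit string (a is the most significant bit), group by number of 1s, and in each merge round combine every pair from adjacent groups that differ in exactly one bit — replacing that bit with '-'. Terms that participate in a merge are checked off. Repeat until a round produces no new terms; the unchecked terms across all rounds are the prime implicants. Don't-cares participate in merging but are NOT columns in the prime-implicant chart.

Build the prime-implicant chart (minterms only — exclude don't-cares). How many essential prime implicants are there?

4

Round 0: 000001✓ 000011✓ 001000 001101✓ 001110✓ 001111✓ 010011✓ 010101✓ 010111✓ 100100✓ 100101✓ 110100✓ 110111✓
Round 1: -10111 0-0011 0000-1 0011-1 00111- 010-11 0101-1 1-0100 10010-
PIs = {-10111, 0-0011, 0000-1, 001000, 0011-1, 00111-, 010-11, 0101-1, 1-0100, 10010-}
Coverage chart:
  m1: 0000-1 ←essential
  m3: 0-0011,0000-1
  m8: 001000 ←essential
  m14: 00111- ←essential
  m15: 0011-1,00111-
  m19: 0-0011,010-11
  m21: 0101-1 ←essential
  m23: -10111,010-11,0101-1
  m36: 1-0100,10010-
Essential: 0000-1, 001000, 00111-, 0101-1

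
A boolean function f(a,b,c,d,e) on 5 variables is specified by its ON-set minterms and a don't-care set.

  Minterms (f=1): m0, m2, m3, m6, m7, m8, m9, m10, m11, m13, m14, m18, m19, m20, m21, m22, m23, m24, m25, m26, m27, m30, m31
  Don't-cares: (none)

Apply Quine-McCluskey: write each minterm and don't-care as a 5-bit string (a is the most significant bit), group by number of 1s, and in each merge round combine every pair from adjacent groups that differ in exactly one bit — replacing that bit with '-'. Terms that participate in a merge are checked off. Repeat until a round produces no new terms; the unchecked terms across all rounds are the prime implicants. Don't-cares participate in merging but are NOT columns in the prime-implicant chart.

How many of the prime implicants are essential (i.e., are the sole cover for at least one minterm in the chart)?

size-2^0 implicants → 00000(✓)  00010(✓)  00011(✓)  00110(✓)  00111(✓)  01000(✓)  01001(✓)  01010(✓)  01011(✓)  01101(✓)  01110(✓)  10010(✓)  10011(✓)  10100(✓)  10101(✓)  10110(✓)  10111(✓)  11000(✓)  11001(✓)  11010(✓)  11011(✓)  11110(✓)  11111(✓)
size-2^1 implicants → -0010(✓)  -0011(✓)  -0110(✓)  -0111(✓)  -1000(✓)  -1001(✓)  -1010(✓)  -1011(✓)  -1110(✓)  0-000(✓)  0-010(✓)  0-011(✓)  0-110(✓)  00-10(✓)  00-11(✓)  000-0(✓)  0001-(✓)  0011-(✓)  01-01  01-10(✓)  010-0(✓)  010-1(✓)  0100-(✓)  0101-(✓)  1-010(✓)  1-011(✓)  1-110(✓)  1-111(✓)  10-10(✓)  10-11(✓)  1001-(✓)  101-0(✓)  101-1(✓)  1010-(✓)  1011-(✓)  11-10(✓)  11-11(✓)  110-0(✓)  110-1(✓)  1100-(✓)  1101-(✓)  1111-(✓)
size-2^2 implicants → --010(✓)  --011(✓)  --110(✓)  -0-10(✓)  -0-11(✓)  -001-(✓)  -011-(✓)  -1-10(✓)  -10-0(✓)  -10-1(✓)  -100-(✓)  -101-(✓)  0--10(✓)  0-0-0  0-01-(✓)  00-1-(✓)  010--(✓)  1--10(✓)  1--11(✓)  1-01-(✓)  1-11-(✓)  10-1-(✓)  101--  11-1-(✓)  110--(✓)
size-2^3 implicants → ---10  --01-  -0-1-  -10--  1--1-
Unchecked terms (primes): ---10, --01-, -0-1-, -10--, 0-0-0, 01-01, 1--1-, 101--
Minterm coverage:
  m0 ⊆ 0-0-0 [E]
  m2 ⊆ ---10,--01-,-0-1-,0-0-0
  m3 ⊆ --01-,-0-1-
  m6 ⊆ ---10,-0-1-
  m7 ⊆ -0-1- [E]
  m8 ⊆ -10--,0-0-0
  m9 ⊆ -10--,01-01
  m10 ⊆ ---10,--01-,-10--,0-0-0
  m11 ⊆ --01-,-10--
  m13 ⊆ 01-01 [E]
  m14 ⊆ ---10 [E]
  m18 ⊆ ---10,--01-,-0-1-,1--1-
  m19 ⊆ --01-,-0-1-,1--1-
  m20 ⊆ 101-- [E]
  m21 ⊆ 101-- [E]
  m22 ⊆ ---10,-0-1-,1--1-,101--
  m23 ⊆ -0-1-,1--1-,101--
  m24 ⊆ -10-- [E]
  m25 ⊆ -10-- [E]
  m26 ⊆ ---10,--01-,-10--,1--1-
  m27 ⊆ --01-,-10--,1--1-
  m30 ⊆ ---10,1--1-
  m31 ⊆ 1--1- [E]
E = {---10, -0-1-, -10--, 0-0-0, 01-01, 1--1-, 101--}

7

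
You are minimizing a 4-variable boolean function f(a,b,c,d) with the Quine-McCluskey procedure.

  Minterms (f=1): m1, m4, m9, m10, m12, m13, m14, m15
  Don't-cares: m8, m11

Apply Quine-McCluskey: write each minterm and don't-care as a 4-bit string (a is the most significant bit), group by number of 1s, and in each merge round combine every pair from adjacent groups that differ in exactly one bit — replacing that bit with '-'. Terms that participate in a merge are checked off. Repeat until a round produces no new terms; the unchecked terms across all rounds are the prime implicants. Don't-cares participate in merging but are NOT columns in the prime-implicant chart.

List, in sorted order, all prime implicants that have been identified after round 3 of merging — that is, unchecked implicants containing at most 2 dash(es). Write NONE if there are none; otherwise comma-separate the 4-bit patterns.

size-2^0 implicants → 0001(✓)  0100(✓)  1000(✓)  1001(✓)  1010(✓)  1011(✓)  1100(✓)  1101(✓)  1110(✓)  1111(✓)
size-2^1 implicants → -001  -100  1-00(✓)  1-01(✓)  1-10(✓)  1-11(✓)  10-0(✓)  10-1(✓)  100-(✓)  101-(✓)  11-0(✓)  11-1(✓)  110-(✓)  111-(✓)
size-2^2 implicants → 1--0(✓)  1--1(✓)  1-0-(✓)  1-1-(✓)  10--(✓)  11--(✓)
size-2^3 implicants → 1---
Unchecked terms (primes): -001, -100, 1---

-001, -100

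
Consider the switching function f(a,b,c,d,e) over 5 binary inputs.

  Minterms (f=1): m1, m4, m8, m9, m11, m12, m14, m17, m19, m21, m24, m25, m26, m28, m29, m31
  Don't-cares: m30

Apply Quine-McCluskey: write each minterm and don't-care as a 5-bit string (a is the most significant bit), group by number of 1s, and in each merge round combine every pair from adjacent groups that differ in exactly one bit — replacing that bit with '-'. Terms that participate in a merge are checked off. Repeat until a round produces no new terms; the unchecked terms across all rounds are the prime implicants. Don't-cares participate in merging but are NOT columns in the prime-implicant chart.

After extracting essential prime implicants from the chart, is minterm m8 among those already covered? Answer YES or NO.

NO

[col 0] 00001*, 00100*, 01000*, 01001*, 01011*, 01100*, 01110*, 10001*, 10011*, 10101*, 11000*, 11001*, 11010*, 11100*, 11101*, 11110*, 11111*
[col 1] -0001*, -1000*, -1001*, -1100*, -1110*, 0-001*, 0-100, 01-00*, 010-1, 0100-*, 011-0*, 1-001*, 1-101*, 10-01*, 100-1, 11-00*, 11-01*, 11-10*, 110-0*, 1100-*, 111-0*, 111-1*, 1110-*, 1111-*
[col 2] --001, -1-00, -100-, -11-0, 1--01, 11--0, 11-0-, 111--
Prime implicants: --001, -1-00, -100-, -11-0, 0-100, 010-1, 1--01, 100-1, 11--0, 11-0-, 111--
PI chart (minterm → PIs covering it):
  1 | --001  (sole → essential)
  4 | 0-100  (sole → essential)
  8 | -1-00,-100-
  9 | --001,-100-,010-1
  11 | 010-1  (sole → essential)
  12 | -1-00,-11-0,0-100
  14 | -11-0  (sole → essential)
  17 | --001,1--01,100-1
  19 | 100-1  (sole → essential)
  21 | 1--01  (sole → essential)
  24 | -1-00,-100-,11--0,11-0-
  25 | --001,-100-,1--01,11-0-
  26 | 11--0  (sole → essential)
  28 | -1-00,-11-0,11--0,11-0-,111--
  29 | 1--01,11-0-,111--
  31 | 111--  (sole → essential)
Essential prime implicants: --001, -11-0, 0-100, 010-1, 1--01, 100-1, 11--0, 111--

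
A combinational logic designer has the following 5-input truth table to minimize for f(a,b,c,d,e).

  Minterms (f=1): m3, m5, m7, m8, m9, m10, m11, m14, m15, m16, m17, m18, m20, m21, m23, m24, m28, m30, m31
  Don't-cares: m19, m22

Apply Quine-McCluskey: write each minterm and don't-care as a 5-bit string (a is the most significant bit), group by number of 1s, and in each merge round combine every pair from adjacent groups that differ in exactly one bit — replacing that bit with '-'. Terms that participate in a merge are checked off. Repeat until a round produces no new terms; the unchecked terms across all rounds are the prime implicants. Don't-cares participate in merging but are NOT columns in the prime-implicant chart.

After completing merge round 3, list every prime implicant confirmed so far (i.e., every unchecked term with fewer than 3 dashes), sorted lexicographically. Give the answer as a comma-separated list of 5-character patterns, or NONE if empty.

[col 0] 00011*, 00101*, 00111*, 01000*, 01001*, 01010*, 01011*, 01110*, 01111*, 10000*, 10001*, 10010*, 10011*, 10100*, 10101*, 10110*, 10111*, 11000*, 11100*, 11110*, 11111*
[col 1] -0011*, -0101*, -0111*, -1000, -1110*, -1111*, 0-011*, 0-111*, 00-11*, 001-1*, 01-10*, 01-11*, 010-0*, 010-1*, 0100-*, 0101-*, 0111-*, 1-000*, 1-100*, 1-110*, 1-111*, 10-00*, 10-01*, 10-10*, 10-11*, 100-0*, 100-1*, 1000-*, 1001-*, 101-0*, 101-1*, 1010-*, 1011-*, 11-00*, 111-0*, 1111-*
[col 2] --111, -0-11, -01-1, -111-, 0--11, 01-1-, 010--, 1--00, 1-1-0, 1-11-, 10--0*, 10--1*, 10-0-*, 10-1-*, 100--*, 101--*
[col 3] 10---
Prime implicants: --111, -0-11, -01-1, -1000, -111-, 0--11, 01-1-, 010--, 1--00, 1-1-0, 1-11-, 10---

--111, -0-11, -01-1, -1000, -111-, 0--11, 01-1-, 010--, 1--00, 1-1-0, 1-11-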